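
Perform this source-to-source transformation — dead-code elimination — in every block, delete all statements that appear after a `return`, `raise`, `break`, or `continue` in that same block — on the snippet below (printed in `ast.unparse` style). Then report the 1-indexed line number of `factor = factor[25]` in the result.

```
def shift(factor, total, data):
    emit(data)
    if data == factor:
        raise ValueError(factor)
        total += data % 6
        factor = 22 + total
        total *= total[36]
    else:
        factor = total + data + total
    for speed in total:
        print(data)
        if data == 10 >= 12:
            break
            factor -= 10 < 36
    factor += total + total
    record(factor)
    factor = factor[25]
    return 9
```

Transformed code:
def shift(factor, total, data):
    emit(data)
    if data == factor:
        raise ValueError(factor)
    else:
        factor = total + data + total
    for speed in total:
        print(data)
        if data == 10 >= 12:
            break
    factor += total + total
    record(factor)
    factor = factor[25]
    return 9

13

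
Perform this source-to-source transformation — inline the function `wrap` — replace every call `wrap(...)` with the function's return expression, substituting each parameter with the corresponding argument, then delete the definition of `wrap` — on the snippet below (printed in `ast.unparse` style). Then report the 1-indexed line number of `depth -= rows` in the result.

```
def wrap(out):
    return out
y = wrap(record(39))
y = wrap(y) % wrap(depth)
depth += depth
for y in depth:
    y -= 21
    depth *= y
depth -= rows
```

7

Transformed code:
y = record(39)
y = y % depth
depth += depth
for y in depth:
    y -= 21
    depth *= y
depth -= rows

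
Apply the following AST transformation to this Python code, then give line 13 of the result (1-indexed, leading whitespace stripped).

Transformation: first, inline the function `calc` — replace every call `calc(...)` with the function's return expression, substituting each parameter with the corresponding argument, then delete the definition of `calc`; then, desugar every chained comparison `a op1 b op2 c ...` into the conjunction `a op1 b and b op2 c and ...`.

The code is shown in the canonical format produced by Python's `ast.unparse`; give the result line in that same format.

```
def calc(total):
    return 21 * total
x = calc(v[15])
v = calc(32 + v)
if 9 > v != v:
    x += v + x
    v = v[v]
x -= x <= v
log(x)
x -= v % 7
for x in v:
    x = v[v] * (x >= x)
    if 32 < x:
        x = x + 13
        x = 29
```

Transformed code:
x = 21 * v[15]
v = 21 * (32 + v)
if 9 > v and v != v:
    x += v + x
    v = v[v]
x -= x <= v
log(x)
x -= v % 7
for x in v:
    x = v[v] * (x >= x)
    if 32 < x:
        x = x + 13
        x = 29

x = 29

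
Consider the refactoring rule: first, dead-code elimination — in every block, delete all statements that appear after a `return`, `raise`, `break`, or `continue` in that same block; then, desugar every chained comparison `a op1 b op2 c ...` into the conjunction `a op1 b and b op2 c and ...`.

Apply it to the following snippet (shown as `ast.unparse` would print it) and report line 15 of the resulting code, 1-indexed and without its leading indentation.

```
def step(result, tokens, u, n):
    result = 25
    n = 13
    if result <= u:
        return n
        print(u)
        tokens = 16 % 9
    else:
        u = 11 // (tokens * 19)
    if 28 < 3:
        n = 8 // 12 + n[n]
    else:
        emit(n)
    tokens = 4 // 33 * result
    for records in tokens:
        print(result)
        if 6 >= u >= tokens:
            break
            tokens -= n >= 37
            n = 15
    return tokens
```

Transformed code:
def step(result, tokens, u, n):
    result = 25
    n = 13
    if result <= u:
        return n
    else:
        u = 11 // (tokens * 19)
    if 28 < 3:
        n = 8 // 12 + n[n]
    else:
        emit(n)
    tokens = 4 // 33 * result
    for records in tokens:
        print(result)
        if 6 >= u and u >= tokens:
            break
    return tokens

if 6 >= u and u >= tokens:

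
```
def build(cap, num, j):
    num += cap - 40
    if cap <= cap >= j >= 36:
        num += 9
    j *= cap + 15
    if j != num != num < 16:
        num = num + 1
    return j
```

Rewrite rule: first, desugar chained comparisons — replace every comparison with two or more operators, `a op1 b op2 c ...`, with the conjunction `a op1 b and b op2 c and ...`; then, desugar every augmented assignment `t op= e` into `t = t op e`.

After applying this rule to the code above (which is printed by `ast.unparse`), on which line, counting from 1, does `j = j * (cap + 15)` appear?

Transformed code:
def build(cap, num, j):
    num = num + (cap - 40)
    if cap <= cap and cap >= j and (j >= 36):
        num = num + 9
    j = j * (cap + 15)
    if j != num and num != num and (num < 16):
        num = num + 1
    return j

5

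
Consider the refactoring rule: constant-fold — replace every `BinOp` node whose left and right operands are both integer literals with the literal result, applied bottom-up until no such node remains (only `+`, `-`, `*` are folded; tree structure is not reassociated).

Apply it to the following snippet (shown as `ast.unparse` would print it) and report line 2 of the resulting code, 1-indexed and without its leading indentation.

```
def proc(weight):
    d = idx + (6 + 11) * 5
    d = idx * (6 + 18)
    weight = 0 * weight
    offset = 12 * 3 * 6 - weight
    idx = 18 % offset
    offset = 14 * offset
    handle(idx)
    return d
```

Transformed code:
def proc(weight):
    d = idx + 85
    d = idx * 24
    weight = 0 * weight
    offset = 216 - weight
    idx = 18 % offset
    offset = 14 * offset
    handle(idx)
    return d

d = idx + 85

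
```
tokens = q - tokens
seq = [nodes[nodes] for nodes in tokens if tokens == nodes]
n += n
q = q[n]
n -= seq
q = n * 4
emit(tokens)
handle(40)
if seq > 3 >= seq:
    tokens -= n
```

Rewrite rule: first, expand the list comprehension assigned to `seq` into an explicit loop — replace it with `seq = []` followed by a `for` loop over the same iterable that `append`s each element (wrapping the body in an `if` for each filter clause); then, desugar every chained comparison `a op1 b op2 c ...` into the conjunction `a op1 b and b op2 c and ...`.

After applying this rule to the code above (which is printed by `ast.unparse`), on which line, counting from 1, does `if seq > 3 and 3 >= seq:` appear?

12

Transformed code:
tokens = q - tokens
seq = []
for nodes in tokens:
    if tokens == nodes:
        seq.append(nodes[nodes])
n += n
q = q[n]
n -= seq
q = n * 4
emit(tokens)
handle(40)
if seq > 3 and 3 >= seq:
    tokens -= n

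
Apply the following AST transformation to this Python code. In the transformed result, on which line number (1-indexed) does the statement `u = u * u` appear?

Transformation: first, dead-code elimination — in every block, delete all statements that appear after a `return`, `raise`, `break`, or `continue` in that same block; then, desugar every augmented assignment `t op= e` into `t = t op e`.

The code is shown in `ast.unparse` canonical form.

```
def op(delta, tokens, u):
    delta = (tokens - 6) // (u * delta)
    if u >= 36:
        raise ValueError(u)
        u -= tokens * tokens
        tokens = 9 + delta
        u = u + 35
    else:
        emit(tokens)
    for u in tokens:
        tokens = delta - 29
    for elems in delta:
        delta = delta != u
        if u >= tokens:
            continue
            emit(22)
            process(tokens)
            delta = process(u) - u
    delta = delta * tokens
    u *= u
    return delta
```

Transformed code:
def op(delta, tokens, u):
    delta = (tokens - 6) // (u * delta)
    if u >= 36:
        raise ValueError(u)
    else:
        emit(tokens)
    for u in tokens:
        tokens = delta - 29
    for elems in delta:
        delta = delta != u
        if u >= tokens:
            continue
    delta = delta * tokens
    u = u * u
    return delta

14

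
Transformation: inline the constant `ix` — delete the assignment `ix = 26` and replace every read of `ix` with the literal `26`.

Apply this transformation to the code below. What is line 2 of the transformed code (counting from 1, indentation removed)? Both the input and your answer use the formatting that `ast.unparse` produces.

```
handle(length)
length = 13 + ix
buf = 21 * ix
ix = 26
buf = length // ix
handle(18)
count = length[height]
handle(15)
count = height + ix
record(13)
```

length = 13 + 26

Transformed code:
handle(length)
length = 13 + 26
buf = 21 * 26
buf = length // 26
handle(18)
count = length[height]
handle(15)
count = height + 26
record(13)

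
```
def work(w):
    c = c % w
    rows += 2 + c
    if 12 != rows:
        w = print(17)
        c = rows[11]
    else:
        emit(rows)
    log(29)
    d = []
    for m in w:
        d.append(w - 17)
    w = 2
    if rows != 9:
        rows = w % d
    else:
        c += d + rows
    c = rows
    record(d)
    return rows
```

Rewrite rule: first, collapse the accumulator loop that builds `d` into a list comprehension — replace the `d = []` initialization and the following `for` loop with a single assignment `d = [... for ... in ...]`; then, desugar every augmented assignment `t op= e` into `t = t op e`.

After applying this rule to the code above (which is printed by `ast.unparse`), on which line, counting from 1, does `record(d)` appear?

Transformed code:
def work(w):
    c = c % w
    rows = rows + (2 + c)
    if 12 != rows:
        w = print(17)
        c = rows[11]
    else:
        emit(rows)
    log(29)
    d = [w - 17 for m in w]
    w = 2
    if rows != 9:
        rows = w % d
    else:
        c = c + (d + rows)
    c = rows
    record(d)
    return rows

17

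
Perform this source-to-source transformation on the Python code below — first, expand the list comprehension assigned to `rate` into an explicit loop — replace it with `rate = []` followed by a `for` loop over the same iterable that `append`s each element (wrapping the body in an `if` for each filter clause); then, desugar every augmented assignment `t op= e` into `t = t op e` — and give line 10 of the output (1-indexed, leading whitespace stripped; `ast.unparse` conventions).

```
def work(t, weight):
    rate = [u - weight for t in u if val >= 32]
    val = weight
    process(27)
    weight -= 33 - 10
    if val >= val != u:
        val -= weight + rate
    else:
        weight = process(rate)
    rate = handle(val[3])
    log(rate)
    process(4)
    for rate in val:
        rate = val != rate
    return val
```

val = val - (weight + rate)

Transformed code:
def work(t, weight):
    rate = []
    for t in u:
        if val >= 32:
            rate.append(u - weight)
    val = weight
    process(27)
    weight = weight - (33 - 10)
    if val >= val != u:
        val = val - (weight + rate)
    else:
        weight = process(rate)
    rate = handle(val[3])
    log(rate)
    process(4)
    for rate in val:
        rate = val != rate
    return val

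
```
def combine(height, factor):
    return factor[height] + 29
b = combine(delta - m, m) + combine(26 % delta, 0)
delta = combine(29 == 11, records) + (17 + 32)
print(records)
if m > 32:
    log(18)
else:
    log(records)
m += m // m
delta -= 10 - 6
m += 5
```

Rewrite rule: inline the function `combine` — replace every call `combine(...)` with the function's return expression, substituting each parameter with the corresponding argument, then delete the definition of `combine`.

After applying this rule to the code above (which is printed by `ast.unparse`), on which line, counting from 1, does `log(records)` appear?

Transformed code:
b = m[delta - m] + 29 + (0[26 % delta] + 29)
delta = records[29 == 11] + 29 + (17 + 32)
print(records)
if m > 32:
    log(18)
else:
    log(records)
m += m // m
delta -= 10 - 6
m += 5

7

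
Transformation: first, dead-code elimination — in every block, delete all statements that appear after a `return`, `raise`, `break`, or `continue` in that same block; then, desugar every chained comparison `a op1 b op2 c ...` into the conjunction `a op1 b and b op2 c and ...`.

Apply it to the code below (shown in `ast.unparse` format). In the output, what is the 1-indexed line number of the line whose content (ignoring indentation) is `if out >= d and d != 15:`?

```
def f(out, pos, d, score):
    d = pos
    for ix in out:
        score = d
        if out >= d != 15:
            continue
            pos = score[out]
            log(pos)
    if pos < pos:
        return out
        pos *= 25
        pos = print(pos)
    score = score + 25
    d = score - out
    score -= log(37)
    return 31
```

5

Transformed code:
def f(out, pos, d, score):
    d = pos
    for ix in out:
        score = d
        if out >= d and d != 15:
            continue
    if pos < pos:
        return out
    score = score + 25
    d = score - out
    score -= log(37)
    return 31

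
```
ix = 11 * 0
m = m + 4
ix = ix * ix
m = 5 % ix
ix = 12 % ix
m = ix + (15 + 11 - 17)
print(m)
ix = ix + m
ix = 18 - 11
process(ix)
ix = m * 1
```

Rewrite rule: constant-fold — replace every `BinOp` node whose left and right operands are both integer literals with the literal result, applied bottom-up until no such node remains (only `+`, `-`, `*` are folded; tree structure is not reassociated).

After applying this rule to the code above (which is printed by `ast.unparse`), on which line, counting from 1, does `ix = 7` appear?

Transformed code:
ix = 0
m = m + 4
ix = ix * ix
m = 5 % ix
ix = 12 % ix
m = ix + 9
print(m)
ix = ix + m
ix = 7
process(ix)
ix = m * 1

9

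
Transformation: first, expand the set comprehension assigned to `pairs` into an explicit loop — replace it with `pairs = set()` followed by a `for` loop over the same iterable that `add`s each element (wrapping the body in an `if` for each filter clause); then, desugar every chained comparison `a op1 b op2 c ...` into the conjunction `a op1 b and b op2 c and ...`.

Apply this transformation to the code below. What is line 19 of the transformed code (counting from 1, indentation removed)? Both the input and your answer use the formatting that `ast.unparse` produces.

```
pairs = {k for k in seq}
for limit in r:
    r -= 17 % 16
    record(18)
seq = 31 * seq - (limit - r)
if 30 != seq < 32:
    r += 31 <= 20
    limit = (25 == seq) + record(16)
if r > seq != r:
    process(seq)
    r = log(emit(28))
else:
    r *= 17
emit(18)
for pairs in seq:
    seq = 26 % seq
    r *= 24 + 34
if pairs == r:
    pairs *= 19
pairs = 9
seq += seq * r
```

Transformed code:
pairs = set()
for k in seq:
    pairs.add(k)
for limit in r:
    r -= 17 % 16
    record(18)
seq = 31 * seq - (limit - r)
if 30 != seq and seq < 32:
    r += 31 <= 20
    limit = (25 == seq) + record(16)
if r > seq and seq != r:
    process(seq)
    r = log(emit(28))
else:
    r *= 17
emit(18)
for pairs in seq:
    seq = 26 % seq
    r *= 24 + 34
if pairs == r:
    pairs *= 19
pairs = 9
seq += seq * r

r *= 24 + 34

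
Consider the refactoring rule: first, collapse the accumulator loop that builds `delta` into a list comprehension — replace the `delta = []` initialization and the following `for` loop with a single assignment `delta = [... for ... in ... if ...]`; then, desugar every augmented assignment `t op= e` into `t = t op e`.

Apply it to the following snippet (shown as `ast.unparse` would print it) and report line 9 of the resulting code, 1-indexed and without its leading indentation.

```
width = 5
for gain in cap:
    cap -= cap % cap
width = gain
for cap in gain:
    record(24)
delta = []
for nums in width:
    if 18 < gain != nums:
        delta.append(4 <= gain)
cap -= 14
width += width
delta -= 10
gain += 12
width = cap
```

width = width + width

Transformed code:
width = 5
for gain in cap:
    cap = cap - cap % cap
width = gain
for cap in gain:
    record(24)
delta = [4 <= gain for nums in width if 18 < gain != nums]
cap = cap - 14
width = width + width
delta = delta - 10
gain = gain + 12
width = cap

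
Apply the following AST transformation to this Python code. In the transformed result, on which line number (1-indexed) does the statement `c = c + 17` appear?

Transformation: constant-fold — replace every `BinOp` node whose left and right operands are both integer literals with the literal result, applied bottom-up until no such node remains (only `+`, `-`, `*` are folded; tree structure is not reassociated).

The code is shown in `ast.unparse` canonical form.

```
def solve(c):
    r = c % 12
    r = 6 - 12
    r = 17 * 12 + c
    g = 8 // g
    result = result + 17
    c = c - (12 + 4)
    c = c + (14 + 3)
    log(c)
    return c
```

8

Transformed code:
def solve(c):
    r = c % 12
    r = -6
    r = 204 + c
    g = 8 // g
    result = result + 17
    c = c - 16
    c = c + 17
    log(c)
    return c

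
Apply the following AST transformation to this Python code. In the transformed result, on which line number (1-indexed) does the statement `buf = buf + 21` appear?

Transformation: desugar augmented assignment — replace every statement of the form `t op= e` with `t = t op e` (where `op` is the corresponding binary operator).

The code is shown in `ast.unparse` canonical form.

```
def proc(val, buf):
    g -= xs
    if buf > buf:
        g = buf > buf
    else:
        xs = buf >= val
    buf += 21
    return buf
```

7

Transformed code:
def proc(val, buf):
    g = g - xs
    if buf > buf:
        g = buf > buf
    else:
        xs = buf >= val
    buf = buf + 21
    return buf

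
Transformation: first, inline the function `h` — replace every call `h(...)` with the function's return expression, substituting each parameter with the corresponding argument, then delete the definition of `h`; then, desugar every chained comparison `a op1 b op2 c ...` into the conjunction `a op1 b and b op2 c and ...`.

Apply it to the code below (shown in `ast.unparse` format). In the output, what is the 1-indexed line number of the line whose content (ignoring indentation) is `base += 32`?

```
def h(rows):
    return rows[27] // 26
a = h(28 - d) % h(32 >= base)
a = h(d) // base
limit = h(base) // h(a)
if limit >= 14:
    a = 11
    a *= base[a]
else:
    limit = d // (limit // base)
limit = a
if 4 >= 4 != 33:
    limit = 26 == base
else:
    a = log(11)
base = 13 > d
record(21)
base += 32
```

16

Transformed code:
a = (28 - d)[27] // 26 % ((32 >= base)[27] // 26)
a = d[27] // 26 // base
limit = base[27] // 26 // (a[27] // 26)
if limit >= 14:
    a = 11
    a *= base[a]
else:
    limit = d // (limit // base)
limit = a
if 4 >= 4 and 4 != 33:
    limit = 26 == base
else:
    a = log(11)
base = 13 > d
record(21)
base += 32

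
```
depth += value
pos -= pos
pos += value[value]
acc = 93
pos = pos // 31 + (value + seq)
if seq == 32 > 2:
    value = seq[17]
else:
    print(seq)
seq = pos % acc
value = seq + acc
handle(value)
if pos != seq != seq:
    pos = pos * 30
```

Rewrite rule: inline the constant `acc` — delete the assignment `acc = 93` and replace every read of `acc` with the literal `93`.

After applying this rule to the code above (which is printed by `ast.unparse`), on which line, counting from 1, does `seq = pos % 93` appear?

Transformed code:
depth += value
pos -= pos
pos += value[value]
pos = pos // 31 + (value + seq)
if seq == 32 > 2:
    value = seq[17]
else:
    print(seq)
seq = pos % 93
value = seq + 93
handle(value)
if pos != seq != seq:
    pos = pos * 30

9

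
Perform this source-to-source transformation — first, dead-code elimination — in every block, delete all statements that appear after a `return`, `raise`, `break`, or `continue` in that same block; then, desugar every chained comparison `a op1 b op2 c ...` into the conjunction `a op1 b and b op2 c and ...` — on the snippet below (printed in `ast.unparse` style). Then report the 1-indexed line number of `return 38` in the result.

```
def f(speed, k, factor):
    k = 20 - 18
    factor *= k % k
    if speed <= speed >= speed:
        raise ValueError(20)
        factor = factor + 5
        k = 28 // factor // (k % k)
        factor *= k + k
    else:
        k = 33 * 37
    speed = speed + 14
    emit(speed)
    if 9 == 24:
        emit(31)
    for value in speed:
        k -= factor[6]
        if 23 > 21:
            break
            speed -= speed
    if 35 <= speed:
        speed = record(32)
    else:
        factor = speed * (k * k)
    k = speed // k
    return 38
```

21

Transformed code:
def f(speed, k, factor):
    k = 20 - 18
    factor *= k % k
    if speed <= speed and speed >= speed:
        raise ValueError(20)
    else:
        k = 33 * 37
    speed = speed + 14
    emit(speed)
    if 9 == 24:
        emit(31)
    for value in speed:
        k -= factor[6]
        if 23 > 21:
            break
    if 35 <= speed:
        speed = record(32)
    else:
        factor = speed * (k * k)
    k = speed // k
    return 38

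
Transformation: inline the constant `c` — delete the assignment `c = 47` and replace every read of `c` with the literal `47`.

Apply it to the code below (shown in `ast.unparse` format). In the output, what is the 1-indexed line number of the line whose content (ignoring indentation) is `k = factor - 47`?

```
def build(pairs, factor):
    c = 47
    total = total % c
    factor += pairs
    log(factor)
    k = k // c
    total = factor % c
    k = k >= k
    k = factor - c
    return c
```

8

Transformed code:
def build(pairs, factor):
    total = total % 47
    factor += pairs
    log(factor)
    k = k // 47
    total = factor % 47
    k = k >= k
    k = factor - 47
    return 47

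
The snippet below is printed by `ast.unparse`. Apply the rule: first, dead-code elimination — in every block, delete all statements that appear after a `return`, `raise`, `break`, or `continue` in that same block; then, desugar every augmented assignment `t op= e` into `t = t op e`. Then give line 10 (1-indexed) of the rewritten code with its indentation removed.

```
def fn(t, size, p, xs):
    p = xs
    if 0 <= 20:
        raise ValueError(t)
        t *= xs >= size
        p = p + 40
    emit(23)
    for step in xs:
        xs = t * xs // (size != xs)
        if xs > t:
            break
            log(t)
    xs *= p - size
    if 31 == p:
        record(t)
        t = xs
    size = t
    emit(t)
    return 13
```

xs = xs * (p - size)

Transformed code:
def fn(t, size, p, xs):
    p = xs
    if 0 <= 20:
        raise ValueError(t)
    emit(23)
    for step in xs:
        xs = t * xs // (size != xs)
        if xs > t:
            break
    xs = xs * (p - size)
    if 31 == p:
        record(t)
        t = xs
    size = t
    emit(t)
    return 13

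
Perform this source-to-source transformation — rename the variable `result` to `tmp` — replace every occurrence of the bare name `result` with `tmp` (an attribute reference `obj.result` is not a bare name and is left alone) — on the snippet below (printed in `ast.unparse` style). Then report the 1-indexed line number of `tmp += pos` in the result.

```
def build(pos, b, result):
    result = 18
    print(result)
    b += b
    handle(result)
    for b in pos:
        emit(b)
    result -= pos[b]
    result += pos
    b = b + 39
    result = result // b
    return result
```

Transformed code:
def build(pos, b, tmp):
    tmp = 18
    print(tmp)
    b += b
    handle(tmp)
    for b in pos:
        emit(b)
    tmp -= pos[b]
    tmp += pos
    b = b + 39
    tmp = tmp // b
    return tmp

9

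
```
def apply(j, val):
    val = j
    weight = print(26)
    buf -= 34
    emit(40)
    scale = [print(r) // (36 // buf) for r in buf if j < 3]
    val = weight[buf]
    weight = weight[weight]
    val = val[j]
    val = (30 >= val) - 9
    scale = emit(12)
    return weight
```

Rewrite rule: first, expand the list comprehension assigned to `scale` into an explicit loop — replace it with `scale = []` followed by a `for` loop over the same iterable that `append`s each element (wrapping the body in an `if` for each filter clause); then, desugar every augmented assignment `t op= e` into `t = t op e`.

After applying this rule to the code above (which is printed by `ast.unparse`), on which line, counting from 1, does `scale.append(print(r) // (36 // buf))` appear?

Transformed code:
def apply(j, val):
    val = j
    weight = print(26)
    buf = buf - 34
    emit(40)
    scale = []
    for r in buf:
        if j < 3:
            scale.append(print(r) // (36 // buf))
    val = weight[buf]
    weight = weight[weight]
    val = val[j]
    val = (30 >= val) - 9
    scale = emit(12)
    return weight

9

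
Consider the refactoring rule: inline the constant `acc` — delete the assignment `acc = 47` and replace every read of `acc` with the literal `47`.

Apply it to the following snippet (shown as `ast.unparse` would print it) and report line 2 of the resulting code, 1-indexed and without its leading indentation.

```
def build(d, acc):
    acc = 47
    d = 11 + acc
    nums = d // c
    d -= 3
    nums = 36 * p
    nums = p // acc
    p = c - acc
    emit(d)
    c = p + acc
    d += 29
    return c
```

d = 11 + 47

Transformed code:
def build(d, acc):
    d = 11 + 47
    nums = d // c
    d -= 3
    nums = 36 * p
    nums = p // 47
    p = c - 47
    emit(d)
    c = p + 47
    d += 29
    return c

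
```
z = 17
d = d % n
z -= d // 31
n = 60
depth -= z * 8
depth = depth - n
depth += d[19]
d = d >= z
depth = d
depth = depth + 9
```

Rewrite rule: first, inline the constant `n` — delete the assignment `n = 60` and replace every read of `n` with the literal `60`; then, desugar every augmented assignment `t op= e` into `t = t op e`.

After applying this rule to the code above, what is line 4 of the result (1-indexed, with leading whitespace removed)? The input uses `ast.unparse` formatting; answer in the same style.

Transformed code:
z = 17
d = d % 60
z = z - d // 31
depth = depth - z * 8
depth = depth - 60
depth = depth + d[19]
d = d >= z
depth = d
depth = depth + 9

depth = depth - z * 8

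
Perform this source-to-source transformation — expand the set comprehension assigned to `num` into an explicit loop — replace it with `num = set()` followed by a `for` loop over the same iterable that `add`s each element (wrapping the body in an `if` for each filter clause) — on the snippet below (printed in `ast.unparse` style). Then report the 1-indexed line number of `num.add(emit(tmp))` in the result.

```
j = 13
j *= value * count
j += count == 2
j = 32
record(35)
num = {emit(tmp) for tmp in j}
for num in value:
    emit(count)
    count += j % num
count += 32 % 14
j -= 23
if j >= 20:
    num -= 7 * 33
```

Transformed code:
j = 13
j *= value * count
j += count == 2
j = 32
record(35)
num = set()
for tmp in j:
    num.add(emit(tmp))
for num in value:
    emit(count)
    count += j % num
count += 32 % 14
j -= 23
if j >= 20:
    num -= 7 * 33

8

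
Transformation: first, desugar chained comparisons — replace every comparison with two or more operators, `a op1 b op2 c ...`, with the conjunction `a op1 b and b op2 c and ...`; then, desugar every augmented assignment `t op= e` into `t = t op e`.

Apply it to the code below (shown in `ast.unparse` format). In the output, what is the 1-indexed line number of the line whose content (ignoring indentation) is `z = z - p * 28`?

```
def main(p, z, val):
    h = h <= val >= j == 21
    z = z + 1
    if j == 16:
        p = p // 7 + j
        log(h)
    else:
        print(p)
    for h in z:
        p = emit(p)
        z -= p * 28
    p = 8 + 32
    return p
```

11

Transformed code:
def main(p, z, val):
    h = h <= val and val >= j and (j == 21)
    z = z + 1
    if j == 16:
        p = p // 7 + j
        log(h)
    else:
        print(p)
    for h in z:
        p = emit(p)
        z = z - p * 28
    p = 8 + 32
    return p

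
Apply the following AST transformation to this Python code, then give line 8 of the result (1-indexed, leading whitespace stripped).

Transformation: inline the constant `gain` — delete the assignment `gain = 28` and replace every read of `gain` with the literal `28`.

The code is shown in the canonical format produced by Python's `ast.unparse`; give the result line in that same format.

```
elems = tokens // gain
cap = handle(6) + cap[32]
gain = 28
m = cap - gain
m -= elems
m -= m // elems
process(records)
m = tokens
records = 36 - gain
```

records = 36 - 28

Transformed code:
elems = tokens // 28
cap = handle(6) + cap[32]
m = cap - 28
m -= elems
m -= m // elems
process(records)
m = tokens
records = 36 - 28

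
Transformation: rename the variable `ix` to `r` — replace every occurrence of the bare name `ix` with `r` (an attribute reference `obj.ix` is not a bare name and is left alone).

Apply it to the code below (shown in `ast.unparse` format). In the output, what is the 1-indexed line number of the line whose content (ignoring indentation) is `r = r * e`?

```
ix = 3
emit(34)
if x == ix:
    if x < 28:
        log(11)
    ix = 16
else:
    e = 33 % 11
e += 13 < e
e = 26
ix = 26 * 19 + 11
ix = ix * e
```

12

Transformed code:
r = 3
emit(34)
if x == r:
    if x < 28:
        log(11)
    r = 16
else:
    e = 33 % 11
e += 13 < e
e = 26
r = 26 * 19 + 11
r = r * e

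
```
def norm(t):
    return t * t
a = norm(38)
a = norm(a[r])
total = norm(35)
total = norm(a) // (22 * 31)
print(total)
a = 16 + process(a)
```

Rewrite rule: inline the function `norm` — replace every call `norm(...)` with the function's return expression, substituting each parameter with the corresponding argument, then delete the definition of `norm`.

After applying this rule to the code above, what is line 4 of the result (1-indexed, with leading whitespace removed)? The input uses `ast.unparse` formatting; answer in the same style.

Transformed code:
a = 38 * 38
a = a[r] * a[r]
total = 35 * 35
total = a * a // (22 * 31)
print(total)
a = 16 + process(a)

total = a * a // (22 * 31)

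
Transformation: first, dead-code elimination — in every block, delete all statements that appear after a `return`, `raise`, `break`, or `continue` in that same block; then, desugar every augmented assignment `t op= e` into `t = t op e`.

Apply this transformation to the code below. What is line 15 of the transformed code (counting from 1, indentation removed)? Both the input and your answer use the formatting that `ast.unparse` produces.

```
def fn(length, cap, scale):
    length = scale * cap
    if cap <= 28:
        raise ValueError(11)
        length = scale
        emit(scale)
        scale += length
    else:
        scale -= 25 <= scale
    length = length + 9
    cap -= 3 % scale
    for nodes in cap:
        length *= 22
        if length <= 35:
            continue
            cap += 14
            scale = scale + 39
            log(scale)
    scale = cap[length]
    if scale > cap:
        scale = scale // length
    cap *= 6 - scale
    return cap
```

Transformed code:
def fn(length, cap, scale):
    length = scale * cap
    if cap <= 28:
        raise ValueError(11)
    else:
        scale = scale - (25 <= scale)
    length = length + 9
    cap = cap - 3 % scale
    for nodes in cap:
        length = length * 22
        if length <= 35:
            continue
    scale = cap[length]
    if scale > cap:
        scale = scale // length
    cap = cap * (6 - scale)
    return cap

scale = scale // length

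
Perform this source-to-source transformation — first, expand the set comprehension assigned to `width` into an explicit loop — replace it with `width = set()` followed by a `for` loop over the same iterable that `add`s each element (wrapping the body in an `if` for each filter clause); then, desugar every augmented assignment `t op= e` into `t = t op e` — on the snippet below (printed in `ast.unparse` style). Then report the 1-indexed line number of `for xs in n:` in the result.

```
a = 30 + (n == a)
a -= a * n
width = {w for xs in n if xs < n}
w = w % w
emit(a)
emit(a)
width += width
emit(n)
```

Transformed code:
a = 30 + (n == a)
a = a - a * n
width = set()
for xs in n:
    if xs < n:
        width.add(w)
w = w % w
emit(a)
emit(a)
width = width + width
emit(n)

4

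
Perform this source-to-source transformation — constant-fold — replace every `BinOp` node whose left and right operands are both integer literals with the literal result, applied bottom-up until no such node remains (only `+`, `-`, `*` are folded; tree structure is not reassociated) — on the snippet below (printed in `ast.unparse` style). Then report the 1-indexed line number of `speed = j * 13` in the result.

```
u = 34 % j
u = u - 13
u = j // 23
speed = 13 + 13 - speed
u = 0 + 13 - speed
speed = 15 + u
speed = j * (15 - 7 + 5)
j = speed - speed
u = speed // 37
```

Transformed code:
u = 34 % j
u = u - 13
u = j // 23
speed = 26 - speed
u = 13 - speed
speed = 15 + u
speed = j * 13
j = speed - speed
u = speed // 37

7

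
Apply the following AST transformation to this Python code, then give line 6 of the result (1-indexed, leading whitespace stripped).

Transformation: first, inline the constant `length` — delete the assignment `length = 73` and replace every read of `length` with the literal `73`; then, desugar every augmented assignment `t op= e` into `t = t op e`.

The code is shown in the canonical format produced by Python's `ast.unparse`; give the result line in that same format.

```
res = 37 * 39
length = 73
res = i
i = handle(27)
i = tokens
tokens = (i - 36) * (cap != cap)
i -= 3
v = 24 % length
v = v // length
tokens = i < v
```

i = i - 3

Transformed code:
res = 37 * 39
res = i
i = handle(27)
i = tokens
tokens = (i - 36) * (cap != cap)
i = i - 3
v = 24 % 73
v = v // 73
tokens = i < v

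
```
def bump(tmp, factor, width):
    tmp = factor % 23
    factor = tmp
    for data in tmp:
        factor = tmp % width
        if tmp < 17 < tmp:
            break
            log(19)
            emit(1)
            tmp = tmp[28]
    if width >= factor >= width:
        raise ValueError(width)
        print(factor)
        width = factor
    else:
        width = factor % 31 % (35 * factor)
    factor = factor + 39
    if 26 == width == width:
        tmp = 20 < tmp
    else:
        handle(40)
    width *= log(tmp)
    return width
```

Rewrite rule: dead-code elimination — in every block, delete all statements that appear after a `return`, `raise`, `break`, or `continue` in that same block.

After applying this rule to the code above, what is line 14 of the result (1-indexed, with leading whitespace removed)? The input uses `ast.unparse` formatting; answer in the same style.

Transformed code:
def bump(tmp, factor, width):
    tmp = factor % 23
    factor = tmp
    for data in tmp:
        factor = tmp % width
        if tmp < 17 < tmp:
            break
    if width >= factor >= width:
        raise ValueError(width)
    else:
        width = factor % 31 % (35 * factor)
    factor = factor + 39
    if 26 == width == width:
        tmp = 20 < tmp
    else:
        handle(40)
    width *= log(tmp)
    return width

tmp = 20 < tmp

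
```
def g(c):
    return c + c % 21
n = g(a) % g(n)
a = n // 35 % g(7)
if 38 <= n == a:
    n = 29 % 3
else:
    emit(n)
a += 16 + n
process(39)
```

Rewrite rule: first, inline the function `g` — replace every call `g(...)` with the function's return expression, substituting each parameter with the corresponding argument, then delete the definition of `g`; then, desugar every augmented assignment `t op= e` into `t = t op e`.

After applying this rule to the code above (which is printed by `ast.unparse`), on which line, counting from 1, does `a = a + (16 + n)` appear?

7

Transformed code:
n = (a + a % 21) % (n + n % 21)
a = n // 35 % (7 + 7 % 21)
if 38 <= n == a:
    n = 29 % 3
else:
    emit(n)
a = a + (16 + n)
process(39)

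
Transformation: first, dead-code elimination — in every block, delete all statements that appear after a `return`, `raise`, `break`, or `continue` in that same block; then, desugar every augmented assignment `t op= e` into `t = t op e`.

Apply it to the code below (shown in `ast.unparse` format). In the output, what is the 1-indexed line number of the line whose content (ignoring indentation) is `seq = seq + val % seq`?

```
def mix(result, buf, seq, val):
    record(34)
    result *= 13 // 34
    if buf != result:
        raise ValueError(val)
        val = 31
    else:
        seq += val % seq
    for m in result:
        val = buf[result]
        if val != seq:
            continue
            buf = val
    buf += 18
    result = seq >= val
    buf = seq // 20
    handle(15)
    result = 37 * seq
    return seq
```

Transformed code:
def mix(result, buf, seq, val):
    record(34)
    result = result * (13 // 34)
    if buf != result:
        raise ValueError(val)
    else:
        seq = seq + val % seq
    for m in result:
        val = buf[result]
        if val != seq:
            continue
    buf = buf + 18
    result = seq >= val
    buf = seq // 20
    handle(15)
    result = 37 * seq
    return seq

7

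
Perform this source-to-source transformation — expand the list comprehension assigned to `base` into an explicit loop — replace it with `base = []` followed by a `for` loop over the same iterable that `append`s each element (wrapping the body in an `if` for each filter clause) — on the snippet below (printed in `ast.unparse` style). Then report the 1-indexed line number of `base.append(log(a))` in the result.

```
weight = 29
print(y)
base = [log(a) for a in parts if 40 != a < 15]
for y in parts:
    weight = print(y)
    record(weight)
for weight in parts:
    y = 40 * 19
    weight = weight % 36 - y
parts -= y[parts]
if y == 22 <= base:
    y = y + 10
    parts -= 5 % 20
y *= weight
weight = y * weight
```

6

Transformed code:
weight = 29
print(y)
base = []
for a in parts:
    if 40 != a < 15:
        base.append(log(a))
for y in parts:
    weight = print(y)
    record(weight)
for weight in parts:
    y = 40 * 19
    weight = weight % 36 - y
parts -= y[parts]
if y == 22 <= base:
    y = y + 10
    parts -= 5 % 20
y *= weight
weight = y * weight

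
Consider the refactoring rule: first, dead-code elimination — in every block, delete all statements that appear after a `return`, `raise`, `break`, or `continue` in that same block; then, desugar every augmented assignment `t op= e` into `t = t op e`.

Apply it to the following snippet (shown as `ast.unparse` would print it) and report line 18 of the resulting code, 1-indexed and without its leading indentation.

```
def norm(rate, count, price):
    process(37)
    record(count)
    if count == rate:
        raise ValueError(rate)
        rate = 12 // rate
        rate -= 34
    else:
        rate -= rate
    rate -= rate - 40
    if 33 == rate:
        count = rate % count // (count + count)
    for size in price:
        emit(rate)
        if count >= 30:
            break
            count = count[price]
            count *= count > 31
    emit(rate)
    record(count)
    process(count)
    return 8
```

return 8

Transformed code:
def norm(rate, count, price):
    process(37)
    record(count)
    if count == rate:
        raise ValueError(rate)
    else:
        rate = rate - rate
    rate = rate - (rate - 40)
    if 33 == rate:
        count = rate % count // (count + count)
    for size in price:
        emit(rate)
        if count >= 30:
            break
    emit(rate)
    record(count)
    process(count)
    return 8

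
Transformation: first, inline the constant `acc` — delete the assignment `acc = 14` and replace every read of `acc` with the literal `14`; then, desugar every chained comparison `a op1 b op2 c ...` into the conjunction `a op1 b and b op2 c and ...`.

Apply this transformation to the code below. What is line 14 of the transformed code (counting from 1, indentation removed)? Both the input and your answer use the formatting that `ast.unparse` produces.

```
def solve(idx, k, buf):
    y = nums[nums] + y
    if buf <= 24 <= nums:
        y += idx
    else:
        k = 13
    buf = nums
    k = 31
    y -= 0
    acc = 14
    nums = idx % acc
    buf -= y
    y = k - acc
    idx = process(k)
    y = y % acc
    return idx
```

Transformed code:
def solve(idx, k, buf):
    y = nums[nums] + y
    if buf <= 24 and 24 <= nums:
        y += idx
    else:
        k = 13
    buf = nums
    k = 31
    y -= 0
    nums = idx % 14
    buf -= y
    y = k - 14
    idx = process(k)
    y = y % 14
    return idx

y = y % 14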